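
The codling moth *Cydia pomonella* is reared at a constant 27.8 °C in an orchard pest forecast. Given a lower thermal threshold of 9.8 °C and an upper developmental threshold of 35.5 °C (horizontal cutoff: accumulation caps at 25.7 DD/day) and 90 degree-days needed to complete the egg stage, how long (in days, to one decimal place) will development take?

5.0 days

Daily accumulation = 27.8 − 9.8 = 18.0 DD/day.
Duration = 90 / 18.0 = 5.000 ≈ 5.0 days.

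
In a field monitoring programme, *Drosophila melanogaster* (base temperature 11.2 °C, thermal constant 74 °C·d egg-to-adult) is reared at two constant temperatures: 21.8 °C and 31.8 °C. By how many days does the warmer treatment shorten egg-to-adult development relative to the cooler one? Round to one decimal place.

3.4 days

At 21.8 °C: 74 / (21.8 − 11.2) = 74 / 10.6 = 6.981 d.
At 31.8 °C: 74 / (31.8 − 11.2) = 74 / 20.6 = 3.592 d.
Difference = |6.981 − 3.592| = 3.389 ≈ 3.4 days.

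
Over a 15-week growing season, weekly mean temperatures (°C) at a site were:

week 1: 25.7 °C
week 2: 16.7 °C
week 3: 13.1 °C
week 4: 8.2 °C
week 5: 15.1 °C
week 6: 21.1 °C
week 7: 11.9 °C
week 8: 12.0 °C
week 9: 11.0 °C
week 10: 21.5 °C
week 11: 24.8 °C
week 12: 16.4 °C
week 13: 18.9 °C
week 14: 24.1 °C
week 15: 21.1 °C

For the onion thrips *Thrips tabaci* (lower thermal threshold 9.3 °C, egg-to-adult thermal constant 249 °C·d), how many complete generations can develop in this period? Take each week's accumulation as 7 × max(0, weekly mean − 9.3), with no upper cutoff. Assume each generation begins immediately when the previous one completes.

3 generations

Weekly DD (7 × max(0, T̄ − 9.3)): 114.8, 51.8, 26.6, 0.0, 40.6, 82.6, 18.2, 18.9, 11.9, 85.4, 108.5, 49.7, 67.2, 103.6, 82.6.
Season total = 862.4 DD.
Complete generations = ⌊862.4 / 249⌋ = 3.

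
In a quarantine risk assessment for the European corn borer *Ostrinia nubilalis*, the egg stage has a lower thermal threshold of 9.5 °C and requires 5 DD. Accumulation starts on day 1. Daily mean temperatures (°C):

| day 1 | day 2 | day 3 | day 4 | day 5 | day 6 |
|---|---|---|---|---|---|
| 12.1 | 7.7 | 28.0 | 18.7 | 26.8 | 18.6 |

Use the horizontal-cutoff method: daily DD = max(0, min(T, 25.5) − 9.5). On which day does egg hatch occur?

Daily DD above 9.5 °C (capped at 16.0): 2.6, 0.0, 16.0, 9.2, 16.0, 9.1.
Cumulative: 2.6, 2.6, 18.6, 27.8, 43.8, 52.9.
The total first reaches 5 DD on day 3.

day 3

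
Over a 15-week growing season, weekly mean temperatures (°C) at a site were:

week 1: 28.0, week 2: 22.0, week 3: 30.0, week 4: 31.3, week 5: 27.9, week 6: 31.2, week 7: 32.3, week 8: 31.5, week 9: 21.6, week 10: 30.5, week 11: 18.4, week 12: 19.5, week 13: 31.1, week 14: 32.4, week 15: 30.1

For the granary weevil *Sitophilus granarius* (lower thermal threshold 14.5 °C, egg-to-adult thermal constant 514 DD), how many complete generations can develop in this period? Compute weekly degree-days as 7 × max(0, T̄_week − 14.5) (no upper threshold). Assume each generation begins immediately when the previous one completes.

Weekly DD (7 × max(0, T̄ − 14.5)): 94.5, 52.5, 108.5, 117.6, 93.8, 116.9, 124.6, 119.0, 49.7, 112.0, 27.3, 35.0, 116.2, 125.3, 109.2.
Season total = 1402.1 DD.
Complete generations = ⌊1402.1 / 514⌋ = 2.

2 generations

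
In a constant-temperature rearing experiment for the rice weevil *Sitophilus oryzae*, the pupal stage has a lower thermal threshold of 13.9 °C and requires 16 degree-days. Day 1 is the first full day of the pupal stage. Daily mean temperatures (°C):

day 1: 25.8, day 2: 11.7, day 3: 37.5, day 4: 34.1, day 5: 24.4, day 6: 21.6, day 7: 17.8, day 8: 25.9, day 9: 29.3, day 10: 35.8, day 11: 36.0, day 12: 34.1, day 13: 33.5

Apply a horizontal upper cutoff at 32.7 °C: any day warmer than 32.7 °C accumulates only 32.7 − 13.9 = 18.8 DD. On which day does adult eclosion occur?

day 3

Daily DD above 13.9 °C (capped at 18.8): 11.9, 0.0, 18.8, 18.8, 10.5, 7.7, 3.9, 12.0, 15.4, 18.8, 18.8, 18.8, 18.8.
Cumulative: 11.9, 11.9, 30.7, 49.5, 60.0, 67.7, 71.6, 83.6, 99.0, 117.8, 136.6, 155.4, 174.2.
The total first reaches 16 DD on day 3.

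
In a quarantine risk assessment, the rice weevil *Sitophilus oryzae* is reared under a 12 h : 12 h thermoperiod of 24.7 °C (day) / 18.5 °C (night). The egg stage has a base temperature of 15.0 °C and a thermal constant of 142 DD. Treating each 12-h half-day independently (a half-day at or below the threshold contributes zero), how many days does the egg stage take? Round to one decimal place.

Day half: max(0, 24.7 − 15.0) × 0.5 = 9.7 × 0.5 = 4.85 DD.
Night half: max(0, 18.5 − 15.0) × 0.5 = 3.5 × 0.5 = 1.75 DD.
Per 24 h: 6.60 DD/day.
Duration = 142 / 6.60 = 21.515 ≈ 21.5 days.

21.5 days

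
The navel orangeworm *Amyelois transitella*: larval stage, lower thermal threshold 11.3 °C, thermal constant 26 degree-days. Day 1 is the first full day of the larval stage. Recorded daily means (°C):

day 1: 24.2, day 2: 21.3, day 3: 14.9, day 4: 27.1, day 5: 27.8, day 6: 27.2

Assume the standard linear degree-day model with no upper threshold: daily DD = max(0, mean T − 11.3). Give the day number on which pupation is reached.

day 3

Daily DD above 11.3 °C: 12.9, 10.0, 3.6, 15.8, 16.5, 15.9.
Cumulative: 12.9, 22.9, 26.5, 42.3, 58.8, 74.7.
The total first reaches 26 DD on day 3.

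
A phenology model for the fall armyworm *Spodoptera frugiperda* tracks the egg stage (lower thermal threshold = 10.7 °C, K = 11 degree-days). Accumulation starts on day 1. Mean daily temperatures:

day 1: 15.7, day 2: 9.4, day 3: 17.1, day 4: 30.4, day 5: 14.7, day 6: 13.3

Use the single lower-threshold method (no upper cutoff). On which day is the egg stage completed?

Daily DD above 10.7 °C: 5.0, 0.0, 6.4, 19.7, 4.0, 2.6.
Cumulative: 5.0, 5.0, 11.4, 31.1, 35.1, 37.7.
The total first reaches 11 DD on day 3.

day 3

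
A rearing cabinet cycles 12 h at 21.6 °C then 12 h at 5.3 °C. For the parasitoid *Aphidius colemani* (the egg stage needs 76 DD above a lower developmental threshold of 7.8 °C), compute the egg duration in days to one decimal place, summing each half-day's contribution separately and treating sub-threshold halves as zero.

Day half: max(0, 21.6 − 7.8) × 0.5 = 13.8 × 0.5 = 6.90 DD.
Night half: max(0, 5.3 − 7.8) × 0.5 = 0.0 × 0.5 = 0.00 DD.
Per 24 h: 6.90 DD/day.
Duration = 76 / 6.90 = 11.014 ≈ 11.0 days.

11.0 days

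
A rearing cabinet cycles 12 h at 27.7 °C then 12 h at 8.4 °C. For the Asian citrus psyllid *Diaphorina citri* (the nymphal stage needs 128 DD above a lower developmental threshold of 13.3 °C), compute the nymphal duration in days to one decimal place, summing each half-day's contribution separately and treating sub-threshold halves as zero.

17.8 days

Day half: max(0, 27.7 − 13.3) × 0.5 = 14.4 × 0.5 = 7.20 DD.
Night half: max(0, 8.4 − 13.3) × 0.5 = 0.0 × 0.5 = 0.00 DD.
Per 24 h: 7.20 DD/day.
Duration = 128 / 7.20 = 17.778 ≈ 17.8 days.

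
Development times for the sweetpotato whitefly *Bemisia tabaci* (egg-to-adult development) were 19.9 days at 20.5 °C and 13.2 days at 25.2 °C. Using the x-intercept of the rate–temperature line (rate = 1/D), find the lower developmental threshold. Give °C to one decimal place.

Under the model K = D·(T − T_b), so D₁·(T₁ − T_b) = D₂·(T₂ − T_b).
19.9·(20.5 − T_b) = 13.2·(25.2 − T_b)
T_b = (19.9·20.5 − 13.2·25.2) / (19.9 − 13.2) = 75.31 / 6.7 = 11.240 °C ≈ 11.2 °C.

11.2 °C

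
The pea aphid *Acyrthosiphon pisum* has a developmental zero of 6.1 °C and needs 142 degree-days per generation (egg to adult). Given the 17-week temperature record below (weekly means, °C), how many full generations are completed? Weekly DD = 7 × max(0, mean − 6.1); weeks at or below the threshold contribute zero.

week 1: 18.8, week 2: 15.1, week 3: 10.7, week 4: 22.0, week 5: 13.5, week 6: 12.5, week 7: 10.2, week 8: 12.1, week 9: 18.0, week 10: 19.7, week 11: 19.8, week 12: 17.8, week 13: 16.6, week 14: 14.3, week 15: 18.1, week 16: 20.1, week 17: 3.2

Weekly DD (7 × max(0, T̄ − 6.1)): 88.9, 63.0, 32.2, 111.3, 51.8, 44.8, 28.7, 42.0, 83.3, 95.2, 95.9, 81.9, 73.5, 57.4, 84.0, 98.0, 0.0.
Season total = 1131.9 DD.
Complete generations = ⌊1131.9 / 142⌋ = 7.

7 generations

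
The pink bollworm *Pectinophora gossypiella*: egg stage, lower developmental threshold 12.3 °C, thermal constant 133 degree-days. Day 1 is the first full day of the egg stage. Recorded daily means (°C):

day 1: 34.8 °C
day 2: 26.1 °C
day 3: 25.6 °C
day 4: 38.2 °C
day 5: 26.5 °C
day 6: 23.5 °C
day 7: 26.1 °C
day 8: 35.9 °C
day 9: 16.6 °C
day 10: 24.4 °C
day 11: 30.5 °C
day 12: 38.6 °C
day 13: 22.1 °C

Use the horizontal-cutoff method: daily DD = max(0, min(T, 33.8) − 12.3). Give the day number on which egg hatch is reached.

Daily DD above 12.3 °C (capped at 21.5): 21.5, 13.8, 13.3, 21.5, 14.2, 11.2, 13.8, 21.5, 4.3, 12.1, 18.2, 21.5, 9.8.
Cumulative: 21.5, 35.3, 48.6, 70.1, 84.3, 95.5, 109.3, 130.8, 135.1, 147.2, 165.4, 186.9, 196.7.
The total first reaches 133 DD on day 9.

day 9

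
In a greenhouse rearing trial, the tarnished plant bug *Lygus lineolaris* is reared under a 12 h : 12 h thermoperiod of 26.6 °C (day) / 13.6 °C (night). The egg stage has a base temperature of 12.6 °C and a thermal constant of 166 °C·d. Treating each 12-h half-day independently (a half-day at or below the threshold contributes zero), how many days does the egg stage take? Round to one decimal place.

22.1 days

Day half: max(0, 26.6 − 12.6) × 0.5 = 14.0 × 0.5 = 7.00 DD.
Night half: max(0, 13.6 − 12.6) × 0.5 = 1.0 × 0.5 = 0.50 DD.
Per 24 h: 7.50 DD/day.
Duration = 166 / 7.50 = 22.133 ≈ 22.1 days.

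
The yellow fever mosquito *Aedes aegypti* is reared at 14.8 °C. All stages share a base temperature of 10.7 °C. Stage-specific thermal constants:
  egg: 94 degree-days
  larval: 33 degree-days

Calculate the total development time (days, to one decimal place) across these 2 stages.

31.0 days

Daily accumulation at 14.8 °C = 14.8 − 10.7 = 4.1 DD/day.
Total K = 94 + 33 = 127 DD.
Total duration = 127 / 4.1 = 30.976 ≈ 31.0 days.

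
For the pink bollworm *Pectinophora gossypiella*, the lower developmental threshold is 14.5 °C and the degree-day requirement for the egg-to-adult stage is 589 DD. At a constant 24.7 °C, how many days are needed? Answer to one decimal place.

Daily accumulation = 24.7 − 14.5 = 10.2 DD/day.
Duration = 589 / 10.2 = 57.745 ≈ 57.7 days.

57.7 days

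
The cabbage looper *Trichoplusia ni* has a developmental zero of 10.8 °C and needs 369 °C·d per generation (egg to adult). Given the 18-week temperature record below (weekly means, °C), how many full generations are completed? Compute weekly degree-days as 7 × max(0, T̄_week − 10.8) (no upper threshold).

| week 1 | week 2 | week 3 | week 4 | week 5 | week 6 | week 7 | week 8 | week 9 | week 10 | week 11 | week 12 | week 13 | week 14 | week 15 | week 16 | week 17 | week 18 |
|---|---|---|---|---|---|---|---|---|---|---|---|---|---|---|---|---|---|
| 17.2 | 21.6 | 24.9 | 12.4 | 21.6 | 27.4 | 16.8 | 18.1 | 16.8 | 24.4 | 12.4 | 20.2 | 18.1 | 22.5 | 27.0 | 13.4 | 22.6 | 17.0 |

3 generations

Weekly DD (7 × max(0, T̄ − 10.8)): 44.8, 75.6, 98.7, 11.2, 75.6, 116.2, 42.0, 51.1, 42.0, 95.2, 11.2, 65.8, 51.1, 81.9, 113.4, 18.2, 82.6, 43.4.
Season total = 1120.0 DD.
Complete generations = ⌊1120.0 / 369⌋ = 3.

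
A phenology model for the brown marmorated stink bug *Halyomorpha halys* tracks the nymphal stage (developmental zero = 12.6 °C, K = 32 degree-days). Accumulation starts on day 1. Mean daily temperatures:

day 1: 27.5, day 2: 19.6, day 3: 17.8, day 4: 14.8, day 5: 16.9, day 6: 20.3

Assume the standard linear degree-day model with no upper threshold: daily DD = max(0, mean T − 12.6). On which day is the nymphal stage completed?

day 5

Daily DD above 12.6 °C: 14.9, 7.0, 5.2, 2.2, 4.3, 7.7.
Cumulative: 14.9, 21.9, 27.1, 29.3, 33.6, 41.3.
The total first reaches 32 DD on day 5.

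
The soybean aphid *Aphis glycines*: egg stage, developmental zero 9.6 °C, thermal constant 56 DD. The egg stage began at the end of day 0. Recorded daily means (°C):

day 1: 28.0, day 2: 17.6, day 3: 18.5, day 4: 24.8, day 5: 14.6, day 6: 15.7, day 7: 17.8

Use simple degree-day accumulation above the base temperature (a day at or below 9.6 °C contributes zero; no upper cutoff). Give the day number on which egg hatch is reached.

day 6

Daily DD above 9.6 °C: 18.4, 8.0, 8.9, 15.2, 5.0, 6.1, 8.2.
Cumulative: 18.4, 26.4, 35.3, 50.5, 55.5, 61.6, 69.8.
The total first reaches 56 DD on day 6.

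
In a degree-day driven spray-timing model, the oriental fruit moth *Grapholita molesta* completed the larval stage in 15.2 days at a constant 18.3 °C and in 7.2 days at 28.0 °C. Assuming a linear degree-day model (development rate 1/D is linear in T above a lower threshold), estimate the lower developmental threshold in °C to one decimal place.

9.6 °C

Equal thermal constants: D₁(T₁ − T_b) = D₂(T₂ − T_b).
15.2·(18.3 − T_b) = 7.2·(28.0 − T_b)
T_b = (15.2·18.3 − 7.2·28.0) / (15.2 − 7.2) = 76.56 / 8.0 = 9.570 °C ≈ 9.6 °C.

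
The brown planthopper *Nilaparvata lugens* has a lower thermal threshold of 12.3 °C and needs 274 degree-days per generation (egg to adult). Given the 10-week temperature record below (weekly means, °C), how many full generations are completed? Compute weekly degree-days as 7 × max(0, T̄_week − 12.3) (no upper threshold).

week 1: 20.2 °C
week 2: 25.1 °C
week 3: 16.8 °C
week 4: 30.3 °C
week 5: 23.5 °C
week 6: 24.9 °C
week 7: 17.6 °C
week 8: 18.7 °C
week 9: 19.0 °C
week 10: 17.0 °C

Weekly DD (7 × max(0, T̄ − 12.3)): 55.3, 89.6, 31.5, 126.0, 78.4, 88.2, 37.1, 44.8, 46.9, 32.9.
Season total = 630.7 DD.
Complete generations = ⌊630.7 / 274⌋ = 2.

2 generations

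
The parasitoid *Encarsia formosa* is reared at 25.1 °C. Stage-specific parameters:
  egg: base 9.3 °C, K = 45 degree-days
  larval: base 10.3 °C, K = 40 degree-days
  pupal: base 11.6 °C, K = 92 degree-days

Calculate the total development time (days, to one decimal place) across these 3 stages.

egg: 45 / (25.1 − 9.3) = 45 / 15.8 = 2.848 d.
larval: 40 / (25.1 − 10.3) = 40 / 14.8 = 2.703 d.
pupal: 92 / (25.1 − 11.6) = 92 / 13.5 = 6.815 d.
Sum = 12.366 ≈ 12.4 days.

12.4 days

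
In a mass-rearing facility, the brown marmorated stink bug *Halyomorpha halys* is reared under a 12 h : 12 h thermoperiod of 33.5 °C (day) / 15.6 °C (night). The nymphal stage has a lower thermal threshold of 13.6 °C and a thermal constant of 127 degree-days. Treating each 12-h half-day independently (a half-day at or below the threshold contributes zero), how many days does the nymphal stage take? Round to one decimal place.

11.6 days

Day half: max(0, 33.5 − 13.6) × 0.5 = 19.9 × 0.5 = 9.95 DD.
Night half: max(0, 15.6 − 13.6) × 0.5 = 2.0 × 0.5 = 1.00 DD.
Per 24 h: 10.95 DD/day.
Duration = 127 / 10.95 = 11.598 ≈ 11.6 days.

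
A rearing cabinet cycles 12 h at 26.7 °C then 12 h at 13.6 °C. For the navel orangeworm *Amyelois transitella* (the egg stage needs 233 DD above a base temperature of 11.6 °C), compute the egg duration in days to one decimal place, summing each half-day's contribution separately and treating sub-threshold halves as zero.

Day half: max(0, 26.7 − 11.6) × 0.5 = 15.1 × 0.5 = 7.55 DD.
Night half: max(0, 13.6 − 11.6) × 0.5 = 2.0 × 0.5 = 1.00 DD.
Per 24 h: 8.55 DD/day.
Duration = 233 / 8.55 = 27.251 ≈ 27.3 days.

27.3 days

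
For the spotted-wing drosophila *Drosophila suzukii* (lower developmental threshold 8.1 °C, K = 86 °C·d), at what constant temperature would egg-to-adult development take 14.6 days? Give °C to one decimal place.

Required daily accumulation = 86 / 14.6 = 5.890 DD/day.
T = T_base + 5.890 = 8.1 + 5.890 = 13.990 ≈ 14.0 °C.

14.0 °C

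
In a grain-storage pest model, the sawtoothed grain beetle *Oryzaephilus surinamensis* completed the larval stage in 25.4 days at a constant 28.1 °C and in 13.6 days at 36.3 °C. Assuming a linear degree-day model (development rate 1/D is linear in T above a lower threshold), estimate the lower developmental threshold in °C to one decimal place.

18.6 °C

Linear rate model ⇒ the product D·(T − T_b) is constant across temperatures.
25.4·(28.1 − T_b) = 13.6·(36.3 − T_b)
T_b = (25.4·28.1 − 13.6·36.3) / (25.4 − 13.6) = 220.06 / 11.8 = 18.649 °C ≈ 18.6 °C.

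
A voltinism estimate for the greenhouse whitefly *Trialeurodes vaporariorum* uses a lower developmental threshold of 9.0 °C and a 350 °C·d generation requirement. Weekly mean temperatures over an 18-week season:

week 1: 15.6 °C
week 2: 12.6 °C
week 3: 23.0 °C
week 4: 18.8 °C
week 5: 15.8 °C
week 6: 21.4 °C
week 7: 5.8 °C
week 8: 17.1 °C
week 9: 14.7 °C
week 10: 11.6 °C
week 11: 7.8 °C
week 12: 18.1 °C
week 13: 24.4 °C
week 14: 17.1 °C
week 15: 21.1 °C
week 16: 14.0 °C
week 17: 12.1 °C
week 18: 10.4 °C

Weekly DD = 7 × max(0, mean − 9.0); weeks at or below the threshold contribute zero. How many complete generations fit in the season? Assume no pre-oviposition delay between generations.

Weekly DD (7 × max(0, T̄ − 9.0)): 46.2, 25.2, 98.0, 68.6, 47.6, 86.8, 0.0, 56.7, 39.9, 18.2, 0.0, 63.7, 107.8, 56.7, 84.7, 35.0, 21.7, 9.8.
Season total = 866.6 DD.
Complete generations = ⌊866.6 / 350⌋ = 2.

2 generations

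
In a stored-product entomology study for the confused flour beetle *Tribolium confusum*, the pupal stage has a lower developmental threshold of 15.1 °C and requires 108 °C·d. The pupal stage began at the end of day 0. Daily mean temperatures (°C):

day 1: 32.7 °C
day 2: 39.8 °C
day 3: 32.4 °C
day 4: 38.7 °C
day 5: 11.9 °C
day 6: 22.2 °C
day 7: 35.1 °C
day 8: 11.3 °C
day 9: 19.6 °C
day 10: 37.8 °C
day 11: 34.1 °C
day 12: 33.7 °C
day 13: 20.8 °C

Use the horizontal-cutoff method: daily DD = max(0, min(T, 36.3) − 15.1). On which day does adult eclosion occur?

Daily DD above 15.1 °C (capped at 21.2): 17.6, 21.2, 17.3, 21.2, 0.0, 7.1, 20.0, 0.0, 4.5, 21.2, 19.0, 18.6, 5.7.
Cumulative: 17.6, 38.8, 56.1, 77.3, 77.3, 84.4, 104.4, 104.4, 108.9, 130.1, 149.1, 167.7, 173.4.
The total first reaches 108 DD on day 9.

day 9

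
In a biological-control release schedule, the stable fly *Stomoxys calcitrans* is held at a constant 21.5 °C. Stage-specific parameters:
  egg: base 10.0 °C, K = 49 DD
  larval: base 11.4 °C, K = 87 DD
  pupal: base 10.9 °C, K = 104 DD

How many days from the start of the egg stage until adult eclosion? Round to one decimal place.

22.7 days

egg: 49 / (21.5 − 10.0) = 49 / 11.5 = 4.261 d.
larval: 87 / (21.5 − 11.4) = 87 / 10.1 = 8.614 d.
pupal: 104 / (21.5 − 10.9) = 104 / 10.6 = 9.811 d.
Sum = 22.686 ≈ 22.7 days.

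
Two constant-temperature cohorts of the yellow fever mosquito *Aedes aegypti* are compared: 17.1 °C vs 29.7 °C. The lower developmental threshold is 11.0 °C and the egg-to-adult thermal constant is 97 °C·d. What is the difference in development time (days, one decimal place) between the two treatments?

10.7 days

At 17.1 °C: 97 / (17.1 − 11.0) = 97 / 6.1 = 15.902 d.
At 29.7 °C: 97 / (29.7 − 11.0) = 97 / 18.7 = 5.187 d.
Difference = |15.902 − 5.187| = 10.714 ≈ 10.7 days.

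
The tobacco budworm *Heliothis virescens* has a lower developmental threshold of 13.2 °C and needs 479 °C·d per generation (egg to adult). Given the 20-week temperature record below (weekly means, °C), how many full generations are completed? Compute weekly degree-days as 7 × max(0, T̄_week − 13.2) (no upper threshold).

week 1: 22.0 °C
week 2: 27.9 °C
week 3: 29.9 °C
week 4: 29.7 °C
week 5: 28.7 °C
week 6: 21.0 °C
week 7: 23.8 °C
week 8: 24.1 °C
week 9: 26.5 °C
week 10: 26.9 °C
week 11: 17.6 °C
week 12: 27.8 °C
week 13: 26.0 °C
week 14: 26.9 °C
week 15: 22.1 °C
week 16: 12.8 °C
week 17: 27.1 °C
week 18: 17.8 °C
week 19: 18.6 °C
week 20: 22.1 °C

Weekly DD (7 × max(0, T̄ − 13.2)): 61.6, 102.9, 116.9, 115.5, 108.5, 54.6, 74.2, 76.3, 93.1, 95.9, 30.8, 102.2, 89.6, 95.9, 62.3, 0.0, 97.3, 32.2, 37.8, 62.3.
Season total = 1509.9 DD.
Complete generations = ⌊1509.9 / 479⌋ = 3.

3 generations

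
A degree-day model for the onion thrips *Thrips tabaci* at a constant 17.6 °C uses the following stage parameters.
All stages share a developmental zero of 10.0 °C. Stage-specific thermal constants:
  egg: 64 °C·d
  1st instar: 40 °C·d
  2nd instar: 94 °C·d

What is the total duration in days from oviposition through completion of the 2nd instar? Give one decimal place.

Daily accumulation at 17.6 °C = 17.6 − 10.0 = 7.6 DD/day.
Total K = 64 + 40 + 94 = 198 DD.
Total duration = 198 / 7.6 = 26.053 ≈ 26.1 days.

26.1 days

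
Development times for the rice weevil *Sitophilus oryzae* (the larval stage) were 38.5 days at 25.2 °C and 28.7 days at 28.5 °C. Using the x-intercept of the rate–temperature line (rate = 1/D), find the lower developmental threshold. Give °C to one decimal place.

Linear rate model ⇒ the product D·(T − T_b) is constant across temperatures.
38.5·(25.2 − T_b) = 28.7·(28.5 − T_b)
T_b = (38.5·25.2 − 28.7·28.5) / (38.5 − 28.7) = 152.25 / 9.8 = 15.536 °C ≈ 15.5 °C.

15.5 °C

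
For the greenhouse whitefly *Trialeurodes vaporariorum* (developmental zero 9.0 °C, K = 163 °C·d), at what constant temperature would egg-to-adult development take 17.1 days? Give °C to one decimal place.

18.5 °C

Required daily accumulation = 163 / 17.1 = 9.532 DD/day.
T = T_base + 9.532 = 9.0 + 9.532 = 18.532 ≈ 18.5 °C.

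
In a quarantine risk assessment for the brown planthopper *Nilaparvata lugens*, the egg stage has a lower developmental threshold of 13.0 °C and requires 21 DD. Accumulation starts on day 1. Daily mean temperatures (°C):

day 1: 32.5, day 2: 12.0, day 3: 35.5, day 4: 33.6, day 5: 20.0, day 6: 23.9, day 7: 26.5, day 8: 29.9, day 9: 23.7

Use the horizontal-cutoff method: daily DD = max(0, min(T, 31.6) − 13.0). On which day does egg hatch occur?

day 3

Daily DD above 13.0 °C (capped at 18.6): 18.6, 0.0, 18.6, 18.6, 7.0, 10.9, 13.5, 16.9, 10.7.
Cumulative: 18.6, 18.6, 37.2, 55.8, 62.8, 73.7, 87.2, 104.1, 114.8.
The total first reaches 21 DD on day 3.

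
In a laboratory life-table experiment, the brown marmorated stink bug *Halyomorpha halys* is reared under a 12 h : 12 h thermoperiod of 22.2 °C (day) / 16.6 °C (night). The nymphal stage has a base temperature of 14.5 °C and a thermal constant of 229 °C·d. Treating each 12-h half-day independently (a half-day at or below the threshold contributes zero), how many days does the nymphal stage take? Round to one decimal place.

46.7 days

Day half: max(0, 22.2 − 14.5) × 0.5 = 7.7 × 0.5 = 3.85 DD.
Night half: max(0, 16.6 − 14.5) × 0.5 = 2.1 × 0.5 = 1.05 DD.
Per 24 h: 4.90 DD/day.
Duration = 229 / 4.90 = 46.735 ≈ 46.7 days.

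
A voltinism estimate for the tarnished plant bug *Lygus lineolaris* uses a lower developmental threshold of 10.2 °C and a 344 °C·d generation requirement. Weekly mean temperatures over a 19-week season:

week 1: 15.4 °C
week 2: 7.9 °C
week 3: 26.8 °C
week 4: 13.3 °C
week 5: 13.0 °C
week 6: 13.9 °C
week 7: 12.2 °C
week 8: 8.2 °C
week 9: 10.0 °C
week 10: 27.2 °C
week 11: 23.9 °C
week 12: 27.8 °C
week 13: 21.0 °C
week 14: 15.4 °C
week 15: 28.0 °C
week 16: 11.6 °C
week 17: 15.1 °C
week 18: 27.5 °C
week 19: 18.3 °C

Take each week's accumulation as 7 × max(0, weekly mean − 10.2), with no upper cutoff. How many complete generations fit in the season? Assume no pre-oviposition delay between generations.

Weekly DD (7 × max(0, T̄ − 10.2)): 36.4, 0.0, 116.2, 21.7, 19.6, 25.9, 14.0, 0.0, 0.0, 119.0, 95.9, 123.2, 75.6, 36.4, 124.6, 9.8, 34.3, 121.1, 56.7.
Season total = 1030.4 DD.
Complete generations = ⌊1030.4 / 344⌋ = 2.

2 generations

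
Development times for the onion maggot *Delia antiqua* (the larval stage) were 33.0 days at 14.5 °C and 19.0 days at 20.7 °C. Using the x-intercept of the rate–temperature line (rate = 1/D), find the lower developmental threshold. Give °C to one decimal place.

6.1 °C

Linear rate model ⇒ the product D·(T − T_b) is constant across temperatures.
33.0·(14.5 − T_b) = 19.0·(20.7 − T_b)
T_b = (33.0·14.5 − 19.0·20.7) / (33.0 − 19.0) = 85.20 / 14.0 = 6.086 °C ≈ 6.1 °C.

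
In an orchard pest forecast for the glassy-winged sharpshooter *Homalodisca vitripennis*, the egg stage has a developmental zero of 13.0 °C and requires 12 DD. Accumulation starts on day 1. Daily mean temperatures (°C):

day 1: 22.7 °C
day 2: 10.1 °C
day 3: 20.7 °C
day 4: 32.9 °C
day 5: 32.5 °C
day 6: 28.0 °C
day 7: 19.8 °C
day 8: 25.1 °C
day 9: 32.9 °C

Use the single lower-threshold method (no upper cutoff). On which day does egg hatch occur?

day 3

Daily DD above 13.0 °C: 9.7, 0.0, 7.7, 19.9, 19.5, 15.0, 6.8, 12.1, 19.9.
Cumulative: 9.7, 9.7, 17.4, 37.3, 56.8, 71.8, 78.6, 90.7, 110.6.
The total first reaches 12 DD on day 3.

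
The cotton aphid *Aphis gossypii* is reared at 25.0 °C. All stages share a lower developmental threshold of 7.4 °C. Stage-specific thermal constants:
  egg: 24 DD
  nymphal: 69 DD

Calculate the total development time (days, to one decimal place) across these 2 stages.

5.3 days

Daily accumulation at 25.0 °C = 25.0 − 7.4 = 17.6 DD/day.
Total K = 24 + 69 = 93 DD.
Total duration = 93 / 17.6 = 5.284 ≈ 5.3 days.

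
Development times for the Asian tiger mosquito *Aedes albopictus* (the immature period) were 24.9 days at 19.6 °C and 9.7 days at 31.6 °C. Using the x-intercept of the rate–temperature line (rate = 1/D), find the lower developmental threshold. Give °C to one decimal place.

Equal thermal constants: D₁(T₁ − T_b) = D₂(T₂ − T_b).
24.9·(19.6 − T_b) = 9.7·(31.6 − T_b)
T_b = (24.9·19.6 − 9.7·31.6) / (24.9 − 9.7) = 181.52 / 15.2 = 11.942 °C ≈ 11.9 °C.

11.9 °C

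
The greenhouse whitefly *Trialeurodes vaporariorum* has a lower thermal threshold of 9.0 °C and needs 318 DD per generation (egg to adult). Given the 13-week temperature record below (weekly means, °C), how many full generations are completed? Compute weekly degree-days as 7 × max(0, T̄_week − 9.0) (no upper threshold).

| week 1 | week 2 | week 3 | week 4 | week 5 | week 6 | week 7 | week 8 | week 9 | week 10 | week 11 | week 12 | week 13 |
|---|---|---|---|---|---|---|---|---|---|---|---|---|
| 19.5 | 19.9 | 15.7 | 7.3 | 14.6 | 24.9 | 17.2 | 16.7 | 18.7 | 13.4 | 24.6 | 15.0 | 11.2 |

2 generations

Weekly DD (7 × max(0, T̄ − 9.0)): 73.5, 76.3, 46.9, 0.0, 39.2, 111.3, 57.4, 53.9, 67.9, 30.8, 109.2, 42.0, 15.4.
Season total = 723.8 DD.
Complete generations = ⌊723.8 / 318⌋ = 2.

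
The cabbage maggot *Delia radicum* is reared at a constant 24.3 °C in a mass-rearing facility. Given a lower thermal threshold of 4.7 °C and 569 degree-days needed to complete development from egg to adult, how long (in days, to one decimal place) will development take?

29.0 days

Daily accumulation = 24.3 − 4.7 = 19.6 DD/day.
Duration = 569 / 19.6 = 29.031 ≈ 29.0 days.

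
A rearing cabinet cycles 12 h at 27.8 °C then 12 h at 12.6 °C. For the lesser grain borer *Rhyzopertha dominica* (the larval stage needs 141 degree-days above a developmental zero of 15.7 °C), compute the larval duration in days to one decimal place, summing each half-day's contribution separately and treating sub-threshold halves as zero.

Day half: max(0, 27.8 − 15.7) × 0.5 = 12.1 × 0.5 = 6.05 DD.
Night half: max(0, 12.6 − 15.7) × 0.5 = 0.0 × 0.5 = 0.00 DD.
Per 24 h: 6.05 DD/day.
Duration = 141 / 6.05 = 23.306 ≈ 23.3 days.

23.3 days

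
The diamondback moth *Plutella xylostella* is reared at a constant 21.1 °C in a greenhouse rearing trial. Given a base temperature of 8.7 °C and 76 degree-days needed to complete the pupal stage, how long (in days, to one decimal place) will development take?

6.1 days

Daily accumulation = 21.1 − 8.7 = 12.4 DD/day.
Duration = 76 / 12.4 = 6.129 ≈ 6.1 days.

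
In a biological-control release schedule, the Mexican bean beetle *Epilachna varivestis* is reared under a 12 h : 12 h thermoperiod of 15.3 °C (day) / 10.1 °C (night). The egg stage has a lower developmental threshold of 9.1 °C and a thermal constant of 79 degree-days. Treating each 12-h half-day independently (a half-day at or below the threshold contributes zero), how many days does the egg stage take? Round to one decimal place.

21.9 days

Day half: max(0, 15.3 − 9.1) × 0.5 = 6.2 × 0.5 = 3.10 DD.
Night half: max(0, 10.1 − 9.1) × 0.5 = 1.0 × 0.5 = 0.50 DD.
Per 24 h: 3.60 DD/day.
Duration = 79 / 3.60 = 21.944 ≈ 21.9 days.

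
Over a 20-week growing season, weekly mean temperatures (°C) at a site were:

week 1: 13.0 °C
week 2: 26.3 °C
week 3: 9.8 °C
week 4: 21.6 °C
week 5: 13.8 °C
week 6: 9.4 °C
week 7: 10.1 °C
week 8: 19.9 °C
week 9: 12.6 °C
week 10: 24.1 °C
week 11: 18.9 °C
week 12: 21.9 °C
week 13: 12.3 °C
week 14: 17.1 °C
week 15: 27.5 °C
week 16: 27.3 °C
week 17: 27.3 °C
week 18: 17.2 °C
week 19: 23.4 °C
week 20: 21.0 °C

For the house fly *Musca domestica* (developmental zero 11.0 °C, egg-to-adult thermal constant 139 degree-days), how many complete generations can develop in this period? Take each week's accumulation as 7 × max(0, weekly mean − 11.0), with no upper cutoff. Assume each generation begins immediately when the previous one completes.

Weekly DD (7 × max(0, T̄ − 11.0)): 14.0, 107.1, 0.0, 74.2, 19.6, 0.0, 0.0, 62.3, 11.2, 91.7, 55.3, 76.3, 9.1, 42.7, 115.5, 114.1, 114.1, 43.4, 86.8, 70.0.
Season total = 1107.4 DD.
Complete generations = ⌊1107.4 / 139⌋ = 7.

7 generations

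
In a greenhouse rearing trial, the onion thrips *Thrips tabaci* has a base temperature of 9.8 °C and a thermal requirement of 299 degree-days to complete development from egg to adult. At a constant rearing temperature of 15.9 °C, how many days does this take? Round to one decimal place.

Daily accumulation = 15.9 − 9.8 = 6.1 DD/day.
Duration = 299 / 6.1 = 49.016 ≈ 49.0 days.

49.0 days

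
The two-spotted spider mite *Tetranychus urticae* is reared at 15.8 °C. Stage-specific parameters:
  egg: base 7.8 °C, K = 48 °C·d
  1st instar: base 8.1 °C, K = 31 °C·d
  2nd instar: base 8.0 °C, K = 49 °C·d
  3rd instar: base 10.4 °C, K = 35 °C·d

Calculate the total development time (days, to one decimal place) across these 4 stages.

22.8 days

egg: 48 / (15.8 − 7.8) = 48 / 8.0 = 6.000 d.
1st instar: 31 / (15.8 − 8.1) = 31 / 7.7 = 4.026 d.
2nd instar: 49 / (15.8 − 8.0) = 49 / 7.8 = 6.282 d.
3rd instar: 35 / (15.8 − 10.4) = 35 / 5.4 = 6.481 d.
Sum = 22.790 ≈ 22.8 days.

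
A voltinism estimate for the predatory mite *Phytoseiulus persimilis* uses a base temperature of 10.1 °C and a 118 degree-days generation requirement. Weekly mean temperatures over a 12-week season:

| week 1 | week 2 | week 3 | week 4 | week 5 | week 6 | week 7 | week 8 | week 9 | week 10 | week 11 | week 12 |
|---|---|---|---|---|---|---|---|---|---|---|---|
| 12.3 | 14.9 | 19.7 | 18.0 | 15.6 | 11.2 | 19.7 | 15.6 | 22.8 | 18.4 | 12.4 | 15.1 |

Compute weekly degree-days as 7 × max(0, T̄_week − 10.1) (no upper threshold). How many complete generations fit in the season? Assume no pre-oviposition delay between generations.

4 generations

Weekly DD (7 × max(0, T̄ − 10.1)): 15.4, 33.6, 67.2, 55.3, 38.5, 7.7, 67.2, 38.5, 88.9, 58.1, 16.1, 35.0.
Season total = 521.5 DD.
Complete generations = ⌊521.5 / 118⌋ = 4.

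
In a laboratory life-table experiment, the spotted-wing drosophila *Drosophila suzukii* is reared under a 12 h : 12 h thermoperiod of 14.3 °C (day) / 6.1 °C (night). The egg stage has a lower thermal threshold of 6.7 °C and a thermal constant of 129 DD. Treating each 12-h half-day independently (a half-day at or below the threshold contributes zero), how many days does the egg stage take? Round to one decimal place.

Day half: max(0, 14.3 − 6.7) × 0.5 = 7.6 × 0.5 = 3.80 DD.
Night half: max(0, 6.1 − 6.7) × 0.5 = 0.0 × 0.5 = 0.00 DD.
Per 24 h: 3.80 DD/day.
Duration = 129 / 3.80 = 33.947 ≈ 33.9 days.

33.9 days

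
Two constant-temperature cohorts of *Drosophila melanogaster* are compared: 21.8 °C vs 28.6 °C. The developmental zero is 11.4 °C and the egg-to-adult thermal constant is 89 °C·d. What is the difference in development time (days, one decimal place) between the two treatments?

At 21.8 °C: 89 / (21.8 − 11.4) = 89 / 10.4 = 8.558 d.
At 28.6 °C: 89 / (28.6 − 11.4) = 89 / 17.2 = 5.174 d.
Difference = |8.558 − 5.174| = 3.383 ≈ 3.4 days.

3.4 days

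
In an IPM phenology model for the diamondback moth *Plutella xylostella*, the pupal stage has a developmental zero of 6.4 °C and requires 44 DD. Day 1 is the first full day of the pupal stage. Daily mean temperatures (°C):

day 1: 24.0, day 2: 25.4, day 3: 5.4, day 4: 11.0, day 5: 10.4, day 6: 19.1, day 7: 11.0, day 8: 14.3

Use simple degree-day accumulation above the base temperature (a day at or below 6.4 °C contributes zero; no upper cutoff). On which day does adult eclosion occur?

Daily DD above 6.4 °C: 17.6, 19.0, 0.0, 4.6, 4.0, 12.7, 4.6, 7.9.
Cumulative: 17.6, 36.6, 36.6, 41.2, 45.2, 57.9, 62.5, 70.4.
The total first reaches 44 DD on day 5.

day 5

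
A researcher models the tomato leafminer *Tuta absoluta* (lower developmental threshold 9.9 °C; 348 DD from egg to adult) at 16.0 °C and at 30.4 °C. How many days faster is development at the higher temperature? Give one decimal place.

40.1 days

At 16.0 °C: 348 / (16.0 − 9.9) = 348 / 6.1 = 57.049 d.
At 30.4 °C: 348 / (30.4 − 9.9) = 348 / 20.5 = 16.976 d.
Difference = |57.049 − 16.976| = 40.074 ≈ 40.1 days.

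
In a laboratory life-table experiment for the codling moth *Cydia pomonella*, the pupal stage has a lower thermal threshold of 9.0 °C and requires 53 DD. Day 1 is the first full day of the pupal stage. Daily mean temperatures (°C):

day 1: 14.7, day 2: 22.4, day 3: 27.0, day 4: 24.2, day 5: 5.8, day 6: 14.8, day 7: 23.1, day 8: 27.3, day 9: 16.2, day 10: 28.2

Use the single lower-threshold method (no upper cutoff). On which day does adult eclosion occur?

Daily DD above 9.0 °C: 5.7, 13.4, 18.0, 15.2, 0.0, 5.8, 14.1, 18.3, 7.2, 19.2.
Cumulative: 5.7, 19.1, 37.1, 52.3, 52.3, 58.1, 72.2, 90.5, 97.7, 116.9.
The total first reaches 53 DD on day 6.

day 6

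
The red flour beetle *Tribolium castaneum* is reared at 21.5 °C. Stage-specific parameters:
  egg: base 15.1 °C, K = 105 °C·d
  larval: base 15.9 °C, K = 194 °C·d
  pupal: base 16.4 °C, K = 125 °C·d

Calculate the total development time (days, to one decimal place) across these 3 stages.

egg: 105 / (21.5 − 15.1) = 105 / 6.4 = 16.406 d.
larval: 194 / (21.5 − 15.9) = 194 / 5.6 = 34.643 d.
pupal: 125 / (21.5 − 16.4) = 125 / 5.1 = 24.510 d.
Sum = 75.559 ≈ 75.6 days.

75.6 days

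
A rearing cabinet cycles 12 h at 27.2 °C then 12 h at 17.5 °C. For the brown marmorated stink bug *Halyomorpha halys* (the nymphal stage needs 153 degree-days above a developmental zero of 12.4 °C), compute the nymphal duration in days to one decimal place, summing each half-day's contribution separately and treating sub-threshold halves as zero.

Day half: max(0, 27.2 − 12.4) × 0.5 = 14.8 × 0.5 = 7.40 DD.
Night half: max(0, 17.5 − 12.4) × 0.5 = 5.1 × 0.5 = 2.55 DD.
Per 24 h: 9.95 DD/day.
Duration = 153 / 9.95 = 15.377 ≈ 15.4 days.

15.4 days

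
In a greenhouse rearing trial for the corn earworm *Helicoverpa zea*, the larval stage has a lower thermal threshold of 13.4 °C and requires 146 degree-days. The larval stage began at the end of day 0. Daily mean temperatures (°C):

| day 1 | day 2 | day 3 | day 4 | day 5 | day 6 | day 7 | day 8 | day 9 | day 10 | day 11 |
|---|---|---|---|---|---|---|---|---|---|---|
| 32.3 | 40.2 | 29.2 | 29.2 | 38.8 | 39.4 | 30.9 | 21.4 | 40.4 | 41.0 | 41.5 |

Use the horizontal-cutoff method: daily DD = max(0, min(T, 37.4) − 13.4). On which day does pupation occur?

day 8

Daily DD above 13.4 °C (capped at 24.0): 18.9, 24.0, 15.8, 15.8, 24.0, 24.0, 17.5, 8.0, 24.0, 24.0, 24.0.
Cumulative: 18.9, 42.9, 58.7, 74.5, 98.5, 122.5, 140.0, 148.0, 172.0, 196.0, 220.0.
The total first reaches 146 DD on day 8.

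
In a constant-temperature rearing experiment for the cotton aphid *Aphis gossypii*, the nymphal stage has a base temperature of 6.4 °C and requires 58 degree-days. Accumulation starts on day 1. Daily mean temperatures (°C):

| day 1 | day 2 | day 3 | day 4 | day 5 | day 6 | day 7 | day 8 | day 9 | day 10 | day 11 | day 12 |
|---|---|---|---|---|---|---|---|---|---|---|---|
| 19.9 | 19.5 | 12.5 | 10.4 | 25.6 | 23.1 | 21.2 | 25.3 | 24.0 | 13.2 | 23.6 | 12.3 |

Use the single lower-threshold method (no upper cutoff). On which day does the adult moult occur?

Daily DD above 6.4 °C: 13.5, 13.1, 6.1, 4.0, 19.2, 16.7, 14.8, 18.9, 17.6, 6.8, 17.2, 5.9.
Cumulative: 13.5, 26.6, 32.7, 36.7, 55.9, 72.6, 87.4, 106.3, 123.9, 130.7, 147.9, 153.8.
The total first reaches 58 DD on day 6.

day 6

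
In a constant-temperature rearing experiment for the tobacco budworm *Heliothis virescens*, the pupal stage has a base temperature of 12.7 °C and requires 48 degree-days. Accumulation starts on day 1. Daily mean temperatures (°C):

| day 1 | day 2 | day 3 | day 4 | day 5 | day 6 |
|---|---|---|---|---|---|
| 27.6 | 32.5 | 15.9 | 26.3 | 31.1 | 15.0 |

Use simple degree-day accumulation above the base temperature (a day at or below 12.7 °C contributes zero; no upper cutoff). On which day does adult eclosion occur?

Daily DD above 12.7 °C: 14.9, 19.8, 3.2, 13.6, 18.4, 2.3.
Cumulative: 14.9, 34.7, 37.9, 51.5, 69.9, 72.2.
The total first reaches 48 DD on day 4.

day 4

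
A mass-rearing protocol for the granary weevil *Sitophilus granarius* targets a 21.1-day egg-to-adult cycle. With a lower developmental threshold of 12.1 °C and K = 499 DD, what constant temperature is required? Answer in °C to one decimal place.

Required daily accumulation = 499 / 21.1 = 23.649 DD/day.
T = T_base + 23.649 = 12.1 + 23.649 = 35.749 ≈ 35.7 °C.

35.7 °C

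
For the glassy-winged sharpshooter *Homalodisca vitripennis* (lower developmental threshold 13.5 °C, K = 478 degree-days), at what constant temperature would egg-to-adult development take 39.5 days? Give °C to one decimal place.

25.6 °C

Required daily accumulation = 478 / 39.5 = 12.101 DD/day.
T = T_base + 12.101 = 13.5 + 12.101 = 25.601 ≈ 25.6 °C.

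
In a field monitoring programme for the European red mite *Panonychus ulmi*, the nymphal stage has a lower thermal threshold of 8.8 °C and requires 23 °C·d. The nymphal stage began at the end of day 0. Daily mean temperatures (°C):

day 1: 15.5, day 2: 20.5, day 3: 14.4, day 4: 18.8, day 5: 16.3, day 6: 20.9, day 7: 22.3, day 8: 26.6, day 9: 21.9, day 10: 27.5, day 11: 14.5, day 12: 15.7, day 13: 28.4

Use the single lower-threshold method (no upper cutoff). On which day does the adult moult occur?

day 3

Daily DD above 8.8 °C: 6.7, 11.7, 5.6, 10.0, 7.5, 12.1, 13.5, 17.8, 13.1, 18.7, 5.7, 6.9, 19.6.
Cumulative: 6.7, 18.4, 24.0, 34.0, 41.5, 53.6, 67.1, 84.9, 98.0, 116.7, 122.4, 129.3, 148.9.
The total first reaches 23 DD on day 3.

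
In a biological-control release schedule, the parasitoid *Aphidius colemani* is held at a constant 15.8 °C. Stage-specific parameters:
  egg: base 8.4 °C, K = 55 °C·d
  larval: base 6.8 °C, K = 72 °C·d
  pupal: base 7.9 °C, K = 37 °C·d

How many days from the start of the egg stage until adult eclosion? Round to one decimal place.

20.1 days

egg: 55 / (15.8 − 8.4) = 55 / 7.4 = 7.432 d.
larval: 72 / (15.8 − 6.8) = 72 / 9.0 = 8.000 d.
pupal: 37 / (15.8 − 7.9) = 37 / 7.9 = 4.684 d.
Sum = 20.116 ≈ 20.1 days.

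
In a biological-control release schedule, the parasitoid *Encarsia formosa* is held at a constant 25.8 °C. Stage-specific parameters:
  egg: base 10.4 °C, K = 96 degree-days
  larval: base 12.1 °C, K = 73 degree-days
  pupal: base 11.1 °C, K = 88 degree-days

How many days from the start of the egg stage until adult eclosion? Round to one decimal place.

17.5 days

egg: 96 / (25.8 − 10.4) = 96 / 15.4 = 6.234 d.
larval: 73 / (25.8 − 12.1) = 73 / 13.7 = 5.328 d.
pupal: 88 / (25.8 − 11.1) = 88 / 14.7 = 5.986 d.
Sum = 17.549 ≈ 17.5 days.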